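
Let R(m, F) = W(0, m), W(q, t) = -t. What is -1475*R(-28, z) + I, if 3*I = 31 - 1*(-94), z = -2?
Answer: -123775/3 ≈ -41258.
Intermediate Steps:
R(m, F) = -m
I = 125/3 (I = (31 - 1*(-94))/3 = (31 + 94)/3 = (1/3)*125 = 125/3 ≈ 41.667)
-1475*R(-28, z) + I = -(-1475)*(-28) + 125/3 = -1475*28 + 125/3 = -41300 + 125/3 = -123775/3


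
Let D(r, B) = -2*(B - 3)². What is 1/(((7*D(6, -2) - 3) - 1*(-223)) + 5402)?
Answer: 1/5272 ≈ 0.00018968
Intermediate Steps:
D(r, B) = -2*(-3 + B)²
1/(((7*D(6, -2) - 3) - 1*(-223)) + 5402) = 1/(((7*(-2*(-3 - 2)²) - 3) - 1*(-223)) + 5402) = 1/(((7*(-2*(-5)²) - 3) + 223) + 5402) = 1/(((7*(-2*25) - 3) + 223) + 5402) = 1/(((7*(-50) - 3) + 223) + 5402) = 1/(((-350 - 3) + 223) + 5402) = 1/((-353 + 223) + 5402) = 1/(-130 + 5402) = 1/5272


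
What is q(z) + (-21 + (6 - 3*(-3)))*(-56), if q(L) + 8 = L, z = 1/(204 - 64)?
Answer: 45921/140 ≈ 328.01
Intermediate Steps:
z = 1/140 ≈ 0.0071429
q(L) = -8 + L
q(z) + (-21 + (6 - 3*(-3)))*(-56) = (-8 + 1/140) + (-21 + (6 - 3*(-3)))*(-56) = -1119/140 + (-21 + (6 + 9))*(-56) = -1119/140 + (-21 + 15)*(-56) = -1119/140 - 6*(-56) = -1119/140 + 336 = 45921/140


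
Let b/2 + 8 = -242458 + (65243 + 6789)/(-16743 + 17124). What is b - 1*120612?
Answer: -230568200/381 ≈ -6.0517e+5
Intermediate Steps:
b = -184615028/381 (b = -16 + 2*(-242458 + (65243 + 6789)/(-16743 + 17124)) = -16 + 2*(-242458 + 72032/381) = -16 + 2*(-92304466/381) = -16 - 184608932/381 = -184615028/381 ≈ -4.8455e+5)
b - 1*120612 = -184615028/381 - 1*120612 = -184615028/381 - 120612 = -230568200/381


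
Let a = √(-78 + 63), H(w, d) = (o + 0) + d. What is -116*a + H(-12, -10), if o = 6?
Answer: -4 - 116*I*√15 ≈ -4.0 - 449.27*I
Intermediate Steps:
H(w, d) = 6 + d (H(w, d) = (6 + 0) + d = 6 + d)
a = I*√15 (a = √(-15) = I*√15 ≈ 3.873*I)
-116*a + H(-12, -10) = -116*I*√15 + (6 - 10) = -116*I*√15 - 4 = -4 - 116*I*√15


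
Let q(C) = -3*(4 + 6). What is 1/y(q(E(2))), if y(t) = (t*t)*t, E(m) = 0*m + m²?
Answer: -1/27000 ≈ -3.7037e-5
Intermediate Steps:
E(m) = m² (E(m) = 0 + m² = m²)
q(C) = -30 (q(C) = -3*10 = -30)
y(t) = t³ (y(t) = t²*t = t³)
1/y(q(E(2))) = 1/((-30)³) = 1/(-27000) = -1/27000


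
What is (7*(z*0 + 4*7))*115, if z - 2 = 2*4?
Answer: 22540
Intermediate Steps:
z = 10 (z = 2 + 2*4 = 2 + 8 = 10)
(7*(z*0 + 4*7))*115 = (7*(10*0 + 4*7))*115 = (7*(0 + 28))*115 = (7*28)*115 = 196*115 = 22540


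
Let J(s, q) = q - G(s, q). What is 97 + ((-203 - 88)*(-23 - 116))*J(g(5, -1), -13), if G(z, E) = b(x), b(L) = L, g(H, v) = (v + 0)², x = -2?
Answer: -444842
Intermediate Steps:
g(H, v) = v²
G(z, E) = -2
J(s, q) = 2 + q (J(s, q) = q - 1*(-2) = q + 2 = 2 + q)
97 + ((-203 - 88)*(-23 - 116))*J(g(5, -1), -13) = 97 + ((-203 - 88)*(-23 - 116))*(2 - 13) = 97 - 291*(-139)*(-11) = 97 + 40449*(-11) = 97 - 444939 = -444842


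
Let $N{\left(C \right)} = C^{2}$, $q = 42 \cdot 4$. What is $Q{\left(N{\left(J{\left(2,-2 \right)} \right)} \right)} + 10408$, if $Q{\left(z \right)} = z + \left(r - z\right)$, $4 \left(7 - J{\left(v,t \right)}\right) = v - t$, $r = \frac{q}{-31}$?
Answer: $\frac{322480}{31} \approx 10403.0$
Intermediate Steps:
$q = 168$
$r = - \frac{168}{31}$ ($r = \frac{168}{-31} = 168 \left(- \frac{1}{31}\right) = - \frac{168}{31} \approx -5.4194$)
$J{\left(v,t \right)} = 7 - \frac{v}{4} + \frac{t}{4}$ ($J{\left(v,t \right)} = 7 - \frac{v - t}{4} = 7 + \left(- \frac{v}{4} + \frac{t}{4}\right) = 7 - \frac{v}{4} + \frac{t}{4}$)
$Q{\left(z \right)} = - \frac{168}{31}$ ($Q{\left(z \right)} = z - \left(\frac{168}{31} + z\right) = - \frac{168}{31}$)
$Q{\left(N{\left(J{\left(2,-2 \right)} \right)} \right)} + 10408 = - \frac{168}{31} + 10408 = \frac{322480}{31}$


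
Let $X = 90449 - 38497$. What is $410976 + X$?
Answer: $462928$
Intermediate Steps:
$X = 51952$
$410976 + X = 410976 + 51952 = 462928$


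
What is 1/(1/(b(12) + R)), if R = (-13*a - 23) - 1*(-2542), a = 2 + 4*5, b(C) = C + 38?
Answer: 2283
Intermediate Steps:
b(C) = 38 + C
a = 22 (a = 2 + 20 = 22)
R = 2233 (R = (-13*22 - 23) - 1*(-2542) = (-286 - 23) + 2542 = -309 + 2542 = 2233)
1/(1/(b(12) + R)) = 1/(1/((38 + 12) + 2233)) = 1/(1/(50 + 2233)) = 1/(1/2283) = 2283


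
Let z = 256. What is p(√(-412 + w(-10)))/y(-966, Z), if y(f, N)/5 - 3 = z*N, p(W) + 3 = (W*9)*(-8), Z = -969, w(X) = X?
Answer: 1/413435 + 24*I*√422/413435 ≈ 2.4188e-6 + 0.0011925*I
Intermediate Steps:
p(W) = -3 - 72*W (p(W) = -3 + (W*9)*(-8) = -3 + (9*W)*(-8) = -3 - 72*W)
y(f, N) = 15 + 1280*N (y(f, N) = 15 + 5*(256*N) = 15 + 1280*N)
p(√(-412 + w(-10)))/y(-966, Z) = (-3 - 72*√(-412 - 10))/(15 + 1280*(-969)) = (-3 - 72*I*√422)/(15 - 1240320) = (-3 - 72*I*√422)/(-1240305) = (-3 - 72*I*√422)*(-1/1240305) = 1/413435 + 24*I*√422/413435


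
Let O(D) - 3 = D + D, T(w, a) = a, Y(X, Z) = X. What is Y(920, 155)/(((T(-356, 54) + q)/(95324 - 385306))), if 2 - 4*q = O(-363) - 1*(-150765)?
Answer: 16673965/2341 ≈ 7122.6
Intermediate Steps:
O(D) = 3 + 2*D (O(D) = 3 + (D + D) = 3 + 2*D)
q = -37510 (q = 1/2 - ((3 + 2*(-363)) - 1*(-150765))/4 = 1/2 - ((3 - 726) + 150765)/4 = 1/2 - (-723 + 150765)/4 = 1/2 - 1/4*150042 = 1/2 - 75021/2 = -37510)
Y(920, 155)/(((T(-356, 54) + q)/(95324 - 385306))) = 920/(((54 - 37510)/(95324 - 385306))) = 920/((-37456/(-289982))) = 920/((-37456*(-1/289982))) = 920/(18728/144991) = 920*(144991/18728) = 16673965/2341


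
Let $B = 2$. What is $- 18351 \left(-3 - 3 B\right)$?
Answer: $165159$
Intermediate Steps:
$- 18351 \left(-3 - 3 B\right) = - 18351 \left(-3 - 6\right) = \left(-18351\right) \left(-9\right) = 165159$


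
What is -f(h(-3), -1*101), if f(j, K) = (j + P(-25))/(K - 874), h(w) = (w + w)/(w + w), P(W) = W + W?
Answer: -49/975 ≈ -0.050256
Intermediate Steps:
P(W) = 2*W
h(w) = 1 (h(w) = (2*w)/((2*w)) = (2*w)*(1/(2*w)) = 1)
f(j, K) = (-50 + j)/(-874 + K) (f(j, K) = (j + 2*(-25))/(K - 874) = (j - 50)/(-874 + K) = (-50 + j)/(-874 + K))
-f(h(-3), -1*101) = -(-50 + 1)/(-874 - 1*101) = -(-49)/(-874 - 101) = -(-49)/(-975) = -(-1)*(-49)/975 = -1*49/975 = -49/975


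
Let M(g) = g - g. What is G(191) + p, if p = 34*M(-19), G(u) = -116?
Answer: -116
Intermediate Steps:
M(g) = 0
p = 0 (p = 34*0 = 0)
G(191) + p = -116 + 0 = -116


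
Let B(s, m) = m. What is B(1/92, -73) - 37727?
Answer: -37800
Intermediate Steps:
B(1/92, -73) - 37727 = -73 - 37727 = -37800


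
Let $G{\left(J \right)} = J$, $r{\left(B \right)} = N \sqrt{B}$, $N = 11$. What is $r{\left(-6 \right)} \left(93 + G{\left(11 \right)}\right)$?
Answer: $1144 i \sqrt{6} \approx 2802.2 i$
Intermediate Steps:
$r{\left(B \right)} = 11 \sqrt{B}$
$r{\left(-6 \right)} \left(93 + G{\left(11 \right)}\right) = 11 \sqrt{-6} \left(93 + 11\right) = 11 i \sqrt{6} \cdot 104 = 1144 i \sqrt{6}$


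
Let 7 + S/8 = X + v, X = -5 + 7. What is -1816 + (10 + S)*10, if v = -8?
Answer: -2756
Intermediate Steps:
X = 2
S = -104 (S = -56 + 8*(2 - 8) = -56 + 8*(-6) = -56 - 48 = -104)
-1816 + (10 + S)*10 = -1816 + (10 - 104)*10 = -1816 - 94*10 = -1816 - 940 = -2756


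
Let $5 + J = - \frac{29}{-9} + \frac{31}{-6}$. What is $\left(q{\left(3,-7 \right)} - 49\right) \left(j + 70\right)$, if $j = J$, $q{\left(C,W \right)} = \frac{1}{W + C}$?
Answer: $- \frac{223595}{72} \approx -3105.5$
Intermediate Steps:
$q{\left(C,W \right)} = \frac{1}{C + W}$
$J = - \frac{125}{18}$ ($J = -5 + \left(- \frac{29}{-9} + \frac{31}{-6}\right) = -5 + \left(\left(-29\right) \left(- \frac{1}{9}\right) + 31 \left(- \frac{1}{6}\right)\right) = -5 + \left(\frac{29}{9} - \frac{31}{6}\right) = -5 - \frac{35}{18} = - \frac{125}{18} \approx -6.9444$)
$j = - \frac{125}{18} \approx -6.9444$
$\left(q{\left(3,-7 \right)} - 49\right) \left(j + 70\right) = \left(\frac{1}{3 - 7} - 49\right) \left(- \frac{125}{18} + 70\right) = \left(\frac{1}{-4} - 49\right) \frac{1135}{18} = \left(- \frac{1}{4} - 49\right) \frac{1135}{18} = \left(- \frac{197}{4}\right) \frac{1135}{18} = - \frac{223595}{72}$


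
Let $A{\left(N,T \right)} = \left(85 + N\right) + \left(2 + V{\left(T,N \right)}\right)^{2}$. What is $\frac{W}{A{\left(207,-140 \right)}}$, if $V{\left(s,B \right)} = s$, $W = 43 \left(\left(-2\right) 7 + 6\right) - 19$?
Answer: $- \frac{363}{19336} \approx -0.018773$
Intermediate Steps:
$W = -363$ ($W = 43 \left(-14 + 6\right) - 19 = 43 \left(-8\right) - 19 = -344 - 19 = -363$)
$A{\left(N,T \right)} = 85 + N + \left(2 + T\right)^{2}$ ($A{\left(N,T \right)} = \left(85 + N\right) + \left(2 + T\right)^{2} = 85 + N + \left(2 + T\right)^{2}$)
$\frac{W}{A{\left(207,-140 \right)}} = - \frac{363}{85 + 207 + \left(2 - 140\right)^{2}} = - \frac{363}{85 + 207 + \left(-138\right)^{2}} = - \frac{363}{85 + 207 + 19044} = - \frac{363}{19336}$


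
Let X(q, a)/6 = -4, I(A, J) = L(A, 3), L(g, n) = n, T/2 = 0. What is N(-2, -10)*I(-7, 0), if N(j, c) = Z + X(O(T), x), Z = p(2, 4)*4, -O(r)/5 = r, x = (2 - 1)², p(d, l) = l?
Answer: -24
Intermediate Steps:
T = 0 (T = 2*0 = 0)
x = 1 (x = 1² = 1)
I(A, J) = 3
O(r) = -5*r
X(q, a) = -24 (X(q, a) = 6*(-4) = -24)
Z = 16 (Z = 4*4 = 16)
N(j, c) = -8 (N(j, c) = 16 - 24 = -8)
N(-2, -10)*I(-7, 0) = -8*3 = -24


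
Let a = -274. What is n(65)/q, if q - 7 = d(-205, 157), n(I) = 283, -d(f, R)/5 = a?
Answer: 283/1377 ≈ 0.20552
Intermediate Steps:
d(f, R) = 1370 (d(f, R) = -5*(-274) = 1370)
q = 1377 (q = 7 + 1370 = 1377)
n(65)/q = 283/1377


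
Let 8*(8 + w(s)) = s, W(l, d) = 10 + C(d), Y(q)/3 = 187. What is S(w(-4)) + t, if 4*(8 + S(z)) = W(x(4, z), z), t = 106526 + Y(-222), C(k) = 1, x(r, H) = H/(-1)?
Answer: 428327/4 ≈ 1.0708e+5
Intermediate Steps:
x(r, H) = -H (x(r, H) = H*(-1) = -H)
Y(q) = 561 (Y(q) = 3*187 = 561)
W(l, d) = 11 (W(l, d) = 10 + 1 = 11)
t = 107087 (t = 106526 + 561 = 107087)
w(s) = -8 + s/8
S(z) = -21/4 (S(z) = -8 + (1/4)*11 = -8 + 11/4 = -21/4)
S(w(-4)) + t = -21/4 + 107087 = 428327/4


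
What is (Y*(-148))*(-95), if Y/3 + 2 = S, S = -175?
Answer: -7465860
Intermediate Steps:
Y = -531 (Y = -6 + 3*(-175) = -6 - 525 = -531)
(Y*(-148))*(-95) = -531*(-148)*(-95) = 78588*(-95) = -7465860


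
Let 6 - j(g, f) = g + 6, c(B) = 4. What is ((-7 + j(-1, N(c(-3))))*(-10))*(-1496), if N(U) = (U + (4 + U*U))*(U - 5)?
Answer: -89760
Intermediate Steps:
N(U) = (-5 + U)*(4 + U + U²) (N(U) = (U + (4 + U²))*(-5 + U) = (4 + U + U²)*(-5 + U) = (-5 + U)*(4 + U + U²))
j(g, f) = -g (j(g, f) = 6 - (g + 6) = 6 - (6 + g) = 6 + (-6 - g) = -g)
((-7 + j(-1, N(c(-3))))*(-10))*(-1496) = ((-7 - 1*(-1))*(-10))*(-1496) = ((-7 + 1)*(-10))*(-1496) = -6*(-10)*(-1496) = 60*(-1496) = -89760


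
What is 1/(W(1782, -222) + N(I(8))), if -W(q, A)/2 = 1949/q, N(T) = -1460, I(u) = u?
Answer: -891/1302809 ≈ -0.00068391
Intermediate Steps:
W(q, A) = -3898/q
1/(W(1782, -222) + N(I(8))) = 1/(-3898/1782 - 1460) = 1/(-3898*1/1782 - 1460) = 1/(-1949/891 - 1460) = 1/(-1302809/891) = -891/1302809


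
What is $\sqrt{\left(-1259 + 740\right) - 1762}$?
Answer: $i \sqrt{2281} \approx 47.76 i$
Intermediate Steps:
$\sqrt{\left(-1259 + 740\right) - 1762} = \sqrt{-519 - 1762} = \sqrt{-2281} = i \sqrt{2281}$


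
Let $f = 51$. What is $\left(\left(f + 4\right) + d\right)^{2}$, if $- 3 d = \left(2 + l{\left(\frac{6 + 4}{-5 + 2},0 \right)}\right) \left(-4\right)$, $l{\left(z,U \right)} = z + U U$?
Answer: $\frac{229441}{81} \approx 2832.6$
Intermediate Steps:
$l{\left(z,U \right)} = z + U^{2}$
$d = - \frac{16}{9}$ ($d = - \frac{\left(2 + \left(\frac{6 + 4}{-5 + 2} + 0^{2}\right)\right) \left(-4\right)}{3} = - \frac{\left(2 + \left(\frac{10}{-3} + 0\right)\right) \left(-4\right)}{3} = - \frac{\left(2 + \left(10 \left(- \frac{1}{3}\right) + 0\right)\right) \left(-4\right)}{3} = - \frac{\left(2 + \left(- \frac{10}{3} + 0\right)\right) \left(-4\right)}{3} = - \frac{\left(2 - \frac{10}{3}\right) \left(-4\right)}{3} = - \frac{\left(- \frac{4}{3}\right) \left(-4\right)}{3} = \left(- \frac{1}{3}\right) \frac{16}{3} = - \frac{16}{9} \approx -1.7778$)
$\left(\left(f + 4\right) + d\right)^{2} = \left(\left(51 + 4\right) - \frac{16}{9}\right)^{2} = \left(55 - \frac{16}{9}\right)^{2} = \left(\frac{479}{9}\right)^{2} = \frac{229441}{81}$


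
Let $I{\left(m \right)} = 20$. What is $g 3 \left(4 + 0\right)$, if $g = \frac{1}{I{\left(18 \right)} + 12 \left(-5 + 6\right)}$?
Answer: $\frac{3}{8} \approx 0.375$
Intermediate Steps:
$g = \frac{1}{32}$ ($g = \frac{1}{20 + 12 \left(-5 + 6\right)} = \frac{1}{20 + 12 \cdot 1} = \frac{1}{20 + 12} = \frac{1}{32} \approx 0.03125$)
$g 3 \left(4 + 0\right) = \frac{3 \left(4 + 0\right)}{32} = \frac{3 \cdot 4}{32} = \frac{1}{32} \cdot 12 = \frac{3}{8}$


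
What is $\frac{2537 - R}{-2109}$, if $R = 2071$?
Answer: $- \frac{466}{2109} \approx -0.22096$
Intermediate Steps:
$\frac{2537 - R}{-2109} = \frac{2537 - 2071}{-2109} = \left(2537 - 2071\right) \left(- \frac{1}{2109}\right) = 466 \left(- \frac{1}{2109}\right) = - \frac{466}{2109}$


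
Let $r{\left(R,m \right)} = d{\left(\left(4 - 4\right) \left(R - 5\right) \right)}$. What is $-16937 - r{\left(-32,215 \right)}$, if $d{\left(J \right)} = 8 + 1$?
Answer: $-16946$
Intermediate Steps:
$d{\left(J \right)} = 9$
$r{\left(R,m \right)} = 9$
$-16937 - r{\left(-32,215 \right)} = -16937 - 9 = -16946$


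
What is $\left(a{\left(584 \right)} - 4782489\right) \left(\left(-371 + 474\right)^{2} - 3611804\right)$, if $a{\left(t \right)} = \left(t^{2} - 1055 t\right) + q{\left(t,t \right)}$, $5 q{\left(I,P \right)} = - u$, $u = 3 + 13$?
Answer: $18213246099659$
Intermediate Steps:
$u = 16$
$q{\left(I,P \right)} = - \frac{16}{5}$ ($q{\left(I,P \right)} = \frac{\left(-1\right) 16}{5} = \frac{1}{5} \left(-16\right) = - \frac{16}{5}$)
$a{\left(t \right)} = - \frac{16}{5} + t^{2} - 1055 t$ ($a{\left(t \right)} = \left(t^{2} - 1055 t\right) - \frac{16}{5} = - \frac{16}{5} + t^{2} - 1055 t$)
$\left(a{\left(584 \right)} - 4782489\right) \left(\left(-371 + 474\right)^{2} - 3611804\right) = \left(\left(- \frac{16}{5} + 584^{2} - 616120\right) - 4782489\right) \left(\left(-371 + 474\right)^{2} - 3611804\right) = \left(\left(- \frac{16}{5} + 341056 - 616120\right) - 4782489\right) \left(103^{2} - 3611804\right) = \left(- \frac{1375336}{5} - 4782489\right) \left(10609 - 3611804\right) = \left(- \frac{25287781}{5}\right) \left(-3601195\right) = 18213246099659$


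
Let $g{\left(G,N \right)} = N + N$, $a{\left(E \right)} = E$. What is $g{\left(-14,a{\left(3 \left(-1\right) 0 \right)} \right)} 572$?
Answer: $0$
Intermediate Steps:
$g{\left(G,N \right)} = 2 N$
$g{\left(-14,a{\left(3 \left(-1\right) 0 \right)} \right)} 572 = 2 \cdot 3 \left(-1\right) 0 \cdot 572 = 2 \left(\left(-3\right) 0\right) 572 = 2 \cdot 0 \cdot 572 = 0 \cdot 572 = 0$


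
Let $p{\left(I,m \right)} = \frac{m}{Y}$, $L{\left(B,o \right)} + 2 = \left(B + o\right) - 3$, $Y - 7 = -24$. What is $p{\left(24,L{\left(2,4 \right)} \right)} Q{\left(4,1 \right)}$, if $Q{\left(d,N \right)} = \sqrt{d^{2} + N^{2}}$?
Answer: $- \frac{\sqrt{17}}{17} \approx -0.24254$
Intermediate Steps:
$Y = -17$ ($Y = 7 - 24 = -17$)
$L{\left(B,o \right)} = -5 + B + o$ ($L{\left(B,o \right)} = -2 - \left(3 - B - o\right) = -2 + \left(-3 + B + o\right) = -5 + B + o$)
$p{\left(I,m \right)} = - \frac{m}{17}$ ($p{\left(I,m \right)} = \frac{m}{-17} = m \left(- \frac{1}{17}\right) = - \frac{m}{17}$)
$Q{\left(d,N \right)} = \sqrt{N^{2} + d^{2}}$
$p{\left(24,L{\left(2,4 \right)} \right)} Q{\left(4,1 \right)} = - \frac{-5 + 2 + 4}{17} \sqrt{1^{2} + 4^{2}} = \left(- \frac{1}{17}\right) 1 \sqrt{1 + 16} = - \frac{\sqrt{17}}{17}$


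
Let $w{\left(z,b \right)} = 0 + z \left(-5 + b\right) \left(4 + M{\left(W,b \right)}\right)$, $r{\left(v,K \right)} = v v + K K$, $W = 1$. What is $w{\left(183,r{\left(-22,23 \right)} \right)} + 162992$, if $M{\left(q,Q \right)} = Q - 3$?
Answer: $187209488$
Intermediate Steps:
$M{\left(q,Q \right)} = -3 + Q$
$r{\left(v,K \right)} = K^{2} + v^{2}$ ($r{\left(v,K \right)} = v^{2} + K^{2} = K^{2} + v^{2}$)
$w{\left(z,b \right)} = z \left(1 + b\right) \left(-5 + b\right)$ ($w{\left(z,b \right)} = 0 + z \left(-5 + b\right) \left(4 + \left(-3 + b\right)\right) = 0 + z \left(-5 + b\right) \left(1 + b\right) = 0 + z \left(1 + b\right) \left(-5 + b\right) = z \left(1 + b\right) \left(-5 + b\right)$)
$w{\left(183,r{\left(-22,23 \right)} \right)} + 162992 = 183 \left(-5 - \left(23^{2} + \left(-22\right)^{2}\right) + \left(23^{2} + \left(-22\right)^{2}\right) \left(-3 + \left(23^{2} + \left(-22\right)^{2}\right)\right)\right) + 162992 = 183 \left(-5 - \left(529 + 484\right) + \left(529 + 484\right) \left(-3 + \left(529 + 484\right)\right)\right) + 162992 = 183 \left(-5 - 1013 + 1013 \left(-3 + 1013\right)\right) + 162992 = 183 \left(-5 - 1013 + 1013 \cdot 1010\right) + 162992 = 183 \left(-5 - 1013 + 1023130\right) + 162992 = 183 \cdot 1022112 + 162992 = 187046496 + 162992 = 187209488$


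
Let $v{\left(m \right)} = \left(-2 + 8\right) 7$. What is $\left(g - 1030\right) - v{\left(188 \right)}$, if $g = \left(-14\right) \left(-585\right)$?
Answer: $7118$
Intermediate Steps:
$g = 8190$
$v{\left(m \right)} = 42$ ($v{\left(m \right)} = 6 \cdot 7 = 42$)
$\left(g - 1030\right) - v{\left(188 \right)} = \left(8190 - 1030\right) - 42 = 7160 - 42 = 7118$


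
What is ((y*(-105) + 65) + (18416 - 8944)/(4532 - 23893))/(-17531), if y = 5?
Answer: 8915532/339417691 ≈ 0.026267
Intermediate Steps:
((y*(-105) + 65) + (18416 - 8944)/(4532 - 23893))/(-17531) = ((5*(-105) + 65) + (18416 - 8944)/(4532 - 23893))/(-17531) = ((-525 + 65) + 9472/(-19361))*(-1/17531) = (-460 + 9472*(-1/19361))*(-1/17531) = (-460 - 9472/19361)*(-1/17531) = -8915532/19361*(-1/17531) = 8915532/339417691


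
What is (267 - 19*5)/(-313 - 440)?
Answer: -172/753 ≈ -0.22842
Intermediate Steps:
(267 - 19*5)/(-313 - 440) = (267 - 95)/(-753) = 172*(-1/753) = -172/753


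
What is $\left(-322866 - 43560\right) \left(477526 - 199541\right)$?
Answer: $-101860931610$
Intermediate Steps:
$\left(-322866 - 43560\right) \left(477526 - 199541\right) = \left(-322866 - 43560\right) 277985 = \left(-366426\right) 277985 = -101860931610$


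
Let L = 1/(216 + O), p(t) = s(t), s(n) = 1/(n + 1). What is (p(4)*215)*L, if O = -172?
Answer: 43/44 ≈ 0.97727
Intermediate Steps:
s(n) = 1/(1 + n)
p(t) = 1/(1 + t)
L = 1/44 (L = 1/(216 - 172) = 1/44 ≈ 0.022727)
(p(4)*215)*L = (215/(1 + 4))*(1/44) = (215/5)*(1/44) = ((⅕)*215)*(1/44) = 43*(1/44) = 43/44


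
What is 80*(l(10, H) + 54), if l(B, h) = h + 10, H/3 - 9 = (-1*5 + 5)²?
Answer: 7280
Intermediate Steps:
H = 27 (H = 27 + 3*(-1*5 + 5)² = 27 + 3*(-5 + 5)² = 27 + 3*0² = 27 + 3*0 = 27 + 0 = 27)
l(B, h) = 10 + h
80*(l(10, H) + 54) = 80*((10 + 27) + 54) = 80*(37 + 54) = 80*91 = 7280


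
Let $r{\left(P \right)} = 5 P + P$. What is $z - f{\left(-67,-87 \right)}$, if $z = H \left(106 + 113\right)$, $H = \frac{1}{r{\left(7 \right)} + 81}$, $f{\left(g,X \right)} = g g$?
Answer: $- \frac{183976}{41} \approx -4487.2$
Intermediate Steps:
$r{\left(P \right)} = 6 P$
$f{\left(g,X \right)} = g^{2}$
$H = \frac{1}{123}$ ($H = \frac{1}{6 \cdot 7 + 81} = \frac{1}{42 + 81} = \frac{1}{123} \approx 0.0081301$)
$z = \frac{73}{41}$ ($z = \frac{106 + 113}{123} = \frac{1}{123} \cdot 219 = \frac{73}{41} \approx 1.7805$)
$z - f{\left(-67,-87 \right)} = \frac{73}{41} - \left(-67\right)^{2} = \frac{73}{41} - 4489 = - \frac{183976}{41}$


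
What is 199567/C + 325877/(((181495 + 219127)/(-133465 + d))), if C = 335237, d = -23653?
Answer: -8582218726324254/67151658707 ≈ -1.2780e+5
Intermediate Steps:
199567/C + 325877/(((181495 + 219127)/(-133465 + d))) = 199567/335237 + 325877/(((181495 + 219127)/(-133465 - 23653))) = 199567*(1/335237) + 325877/((400622/(-157118))) = 199567/335237 + 325877/((400622*(-1/157118))) = 199567/335237 + 325877/(-200311/78559) = 199567/335237 + 325877*(-78559/200311) = 199567/335237 - 25600571243/200311 = -8582218726324254/67151658707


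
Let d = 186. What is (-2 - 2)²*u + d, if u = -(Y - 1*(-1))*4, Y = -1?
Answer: 186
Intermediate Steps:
u = 0 (u = -(-1 - 1*(-1))*4 = -(-1 + 1)*4 = -1*0*4 = 0*4 = 0)
(-2 - 2)²*u + d = (-2 - 2)²*0 + 186 = (-4)²*0 + 186 = 16*0 + 186 = 0 + 186 = 186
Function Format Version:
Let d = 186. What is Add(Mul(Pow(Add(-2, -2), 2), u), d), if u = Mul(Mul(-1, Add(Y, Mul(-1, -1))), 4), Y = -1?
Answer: 186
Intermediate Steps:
u = 0 (u = Mul(Mul(-1, Add(-1, Mul(-1, -1))), 4) = Mul(Mul(-1, Add(-1, 1)), 4) = Mul(Mul(-1, 0), 4) = Mul(0, 4) = 0)
Add(Mul(Pow(Add(-2, -2), 2), u), d) = Add(Mul(Pow(Add(-2, -2), 2), 0), 186) = Add(Mul(Pow(-4, 2), 0), 186) = Add(Mul(16, 0), 186) = Add(0, 186) = 186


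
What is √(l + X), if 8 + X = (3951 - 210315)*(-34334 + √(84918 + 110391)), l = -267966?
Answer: √(7085033602 - 619092*√21701) ≈ 83629.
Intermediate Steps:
X = 7085301568 - 619092*√21701 (X = -8 + (3951 - 210315)*(-34334 + √(84918 + 110391)) = -8 - 206364*(-34334 + √195309) = -8 - 206364*(-34334 + 3*√21701) = -8 + (7085301576 - 619092*√21701) = 7085301568 - 619092*√21701 ≈ 6.9941e+9)
√(l + X) = √(-267966 + (7085301568 - 619092*√21701)) = √(7085033602 - 619092*√21701)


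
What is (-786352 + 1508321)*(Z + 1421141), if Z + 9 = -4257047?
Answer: -2047442716635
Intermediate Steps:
Z = -4257056 (Z = -9 - 4257047 = -4257056)
(-786352 + 1508321)*(Z + 1421141) = (-786352 + 1508321)*(-4257056 + 1421141) = 721969*(-2835915) = -2047442716635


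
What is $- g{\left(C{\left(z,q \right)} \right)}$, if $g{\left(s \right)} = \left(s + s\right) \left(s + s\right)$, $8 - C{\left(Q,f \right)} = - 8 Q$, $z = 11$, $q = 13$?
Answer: $-36864$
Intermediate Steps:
$C{\left(Q,f \right)} = 8 + 8 Q$ ($C{\left(Q,f \right)} = 8 - - 8 Q = 8 + 8 Q$)
$g{\left(s \right)} = 4 s^{2}$ ($g{\left(s \right)} = 2 s 2 s = 4 s^{2}$)
$- g{\left(C{\left(z,q \right)} \right)} = - 4 \left(8 + 8 \cdot 11\right)^{2} = - 4 \left(8 + 88\right)^{2} = - 4 \cdot 96^{2} = - 4 \cdot 9216 = \left(-1\right) 36864 = -36864$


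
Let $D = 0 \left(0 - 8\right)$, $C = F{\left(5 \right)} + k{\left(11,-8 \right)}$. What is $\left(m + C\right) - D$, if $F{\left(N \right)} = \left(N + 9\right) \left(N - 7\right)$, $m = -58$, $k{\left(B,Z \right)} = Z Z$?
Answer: $-22$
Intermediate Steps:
$k{\left(B,Z \right)} = Z^{2}$
$F{\left(N \right)} = \left(-7 + N\right) \left(9 + N\right)$ ($F{\left(N \right)} = \left(9 + N\right) \left(-7 + N\right) = \left(-7 + N\right) \left(9 + N\right)$)
$C = 36$ ($C = \left(-63 + 5^{2} + 2 \cdot 5\right) + \left(-8\right)^{2} = \left(-63 + 25 + 10\right) + 64 = -28 + 64 = 36$)
$D = 0$ ($D = 0 \left(-8\right) = 0$)
$\left(m + C\right) - D = \left(-58 + 36\right) - 0 = -22 + 0 = -22$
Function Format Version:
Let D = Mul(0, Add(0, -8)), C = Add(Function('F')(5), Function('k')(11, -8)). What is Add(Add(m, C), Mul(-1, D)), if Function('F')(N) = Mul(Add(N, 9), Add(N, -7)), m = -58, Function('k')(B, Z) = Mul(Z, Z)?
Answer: -22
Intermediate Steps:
Function('k')(B, Z) = Pow(Z, 2)
Function('F')(N) = Mul(Add(-7, N), Add(9, N)) (Function('F')(N) = Mul(Add(9, N), Add(-7, N)) = Mul(Add(-7, N), Add(9, N)))
C = 36 (C = Add(Add(-63, Pow(5, 2), Mul(2, 5)), Pow(-8, 2)) = Add(Add(-63, 25, 10), 64) = Add(-28, 64) = 36)
D = 0 (D = Mul(0, -8) = 0)
Add(Add(m, C), Mul(-1, D)) = Add(Add(-58, 36), Mul(-1, 0)) = Add(-22, 0) = -22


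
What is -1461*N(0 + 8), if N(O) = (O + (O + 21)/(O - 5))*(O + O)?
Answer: -412976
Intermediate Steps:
N(O) = 2*O*(O + (21 + O)/(-5 + O)) (N(O) = (O + (21 + O)/(-5 + O))*(2*O) = 2*O*(O + (21 + O)/(-5 + O)))
-1461*N(0 + 8) = -2922*(0 + 8)*(21 + (0 + 8)² - 4*(0 + 8))/(-5 + (0 + 8)) = -2922*8*(21 + 8² - 4*8)/(-5 + 8) = -2922*8*(21 + 64 - 32)/3 = -2922*8*53/3 = -1461*848/3 = -412976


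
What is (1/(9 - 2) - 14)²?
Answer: 9409/49 ≈ 192.02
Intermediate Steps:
(1/(9 - 2) - 14)² = (1/7 - 14)² = (⅐ - 14)² = (-97/7)² = 9409/49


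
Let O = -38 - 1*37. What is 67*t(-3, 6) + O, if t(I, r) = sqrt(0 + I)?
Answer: -75 + 67*I*sqrt(3) ≈ -75.0 + 116.05*I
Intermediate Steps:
t(I, r) = sqrt(I)
O = -75 (O = -38 - 37 = -75)
67*t(-3, 6) + O = 67*sqrt(-3) - 75 = 67*(I*sqrt(3)) - 75 = 67*I*sqrt(3) - 75 = -75 + 67*I*sqrt(3)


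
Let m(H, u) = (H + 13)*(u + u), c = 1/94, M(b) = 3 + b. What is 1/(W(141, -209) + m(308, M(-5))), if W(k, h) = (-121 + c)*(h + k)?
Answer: 47/326334 ≈ 0.00014402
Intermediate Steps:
c = 1/94 ≈ 0.010638
m(H, u) = 2*u*(13 + H) (m(H, u) = (13 + H)*(2*u) = 2*u*(13 + H))
W(k, h) = -11373*h/94 - 11373*k/94 (W(k, h) = (-121 + 1/94)*(h + k) = -11373*(h + k)/94 = -11373*h/94 - 11373*k/94)
1/(W(141, -209) + m(308, M(-5))) = 1/((-11373/94*(-209) - 11373/94*141) + 2*(3 - 5)*(13 + 308)) = 1/((2376957/94 - 34119/2) + 2*(-2)*321) = 1/(386682/47 - 1284) = 1/(326334/47) = 47/326334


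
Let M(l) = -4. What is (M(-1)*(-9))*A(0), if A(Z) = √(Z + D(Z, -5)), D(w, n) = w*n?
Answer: 0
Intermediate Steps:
D(w, n) = n*w
A(Z) = 2*√(-Z) (A(Z) = √(Z - 5*Z) = √(-4*Z) = 2*√(-Z))
(M(-1)*(-9))*A(0) = (-4*(-9))*(2*√(-1*0)) = 36*(2*√0) = 36*(2*0) = 36*0 = 0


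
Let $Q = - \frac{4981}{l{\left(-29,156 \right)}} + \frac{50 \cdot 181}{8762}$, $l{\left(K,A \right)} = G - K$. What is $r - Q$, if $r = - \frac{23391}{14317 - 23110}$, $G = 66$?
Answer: $\frac{21981563427}{406622515} \approx 54.059$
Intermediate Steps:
$l{\left(K,A \right)} = 66 - K$
$r = \frac{2599}{977}$ ($r = - \frac{23391}{14317 - 23110} = - \frac{23391}{-8793} = \left(-23391\right) \left(- \frac{1}{8793}\right) = \frac{2599}{977} \approx 2.6602$)
$Q = - \frac{21391886}{416195}$ ($Q = - \frac{4981}{66 - -29} + \frac{50 \cdot 181}{8762} = - \frac{4981}{66 + 29} + 9050 \cdot \frac{1}{8762} = - \frac{4981}{95} + \frac{4525}{4381} = - \frac{21391886}{416195} \approx -51.399$)
$r - Q = \frac{2599}{977} - - \frac{21391886}{416195} = \frac{2599}{977} + \frac{21391886}{416195} = \frac{21981563427}{406622515}$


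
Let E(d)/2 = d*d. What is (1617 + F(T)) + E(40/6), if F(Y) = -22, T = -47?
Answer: 15155/9 ≈ 1683.9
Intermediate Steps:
E(d) = 2*d**2 (E(d) = 2*(d*d) = 2*d**2)
(1617 + F(T)) + E(40/6) = (1617 - 22) + 2*(40/6)**2 = 1595 + 2*(40*(1/6))**2 = 1595 + 2*(20/3)**2 = 1595 + 2*(400/9) = 1595 + 800/9 = 15155/9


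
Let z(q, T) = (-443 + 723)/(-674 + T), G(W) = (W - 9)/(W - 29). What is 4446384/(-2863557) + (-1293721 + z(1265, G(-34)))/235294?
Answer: -67175470637865349/9526993227324534 ≈ -7.0511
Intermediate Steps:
G(W) = (-9 + W)/(-29 + W)
z(q, T) = 280/(-674 + T)
4446384/(-2863557) + (-1293721 + z(1265, G(-34)))/235294 = 4446384/(-2863557) + (-1293721 + 280/(-674 + (-9 - 34)/(-29 - 34)))/235294 = 4446384*(-1/2863557) + (-1293721 + 280/(-674 - 43/(-63)))*(1/235294) = -1482128/954519 + (-1293721 + 280/(-674 - 1/63*(-43)))*(1/235294) = -1482128/954519 + (-1293721 + 280/(-674 + 43/63))*(1/235294) = -1482128/954519 + (-1293721 + 280/(-42419/63))*(1/235294) = -1482128/954519 + (-1293721 + 280*(-63/42419))*(1/235294) = -1482128/954519 + (-1293721 - 17640/42419)*(1/235294) = -1482128/954519 - 54878368739/42419*1/235294 = -1482128/954519 - 54878368739/9980936186 = -67175470637865349/9526993227324534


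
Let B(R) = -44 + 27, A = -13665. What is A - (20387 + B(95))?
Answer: -34035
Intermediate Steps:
B(R) = -17
A - (20387 + B(95)) = -13665 - (20387 - 17) = -13665 - 1*20370 = -13665 - 20370 = -34035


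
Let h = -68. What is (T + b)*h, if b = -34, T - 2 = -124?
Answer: 10608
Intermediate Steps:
T = -122 (T = 2 - 124 = -122)
(T + b)*h = (-122 - 34)*(-68) = -156*(-68) = 10608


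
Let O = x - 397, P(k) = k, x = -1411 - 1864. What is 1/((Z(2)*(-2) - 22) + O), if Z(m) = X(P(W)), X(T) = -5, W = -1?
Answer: -1/3684 ≈ -0.00027144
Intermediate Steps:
x = -3275
Z(m) = -5
O = -3672 (O = -3275 - 397 = -3672)
1/((Z(2)*(-2) - 22) + O) = 1/((-5*(-2) - 22) - 3672) = 1/((10 - 22) - 3672) = 1/(-12 - 3672) = 1/(-3684) = -1/3684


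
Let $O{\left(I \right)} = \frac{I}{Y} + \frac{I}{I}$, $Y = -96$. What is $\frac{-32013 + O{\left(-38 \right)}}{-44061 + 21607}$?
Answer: $\frac{1536557}{1077792} \approx 1.4257$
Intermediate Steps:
$O{\left(I \right)} = 1 - \frac{I}{96}$ ($O{\left(I \right)} = \frac{I}{-96} + \frac{I}{I} = I \left(- \frac{1}{96}\right) + 1 = - \frac{I}{96} + 1 = 1 - \frac{I}{96}$)
$\frac{-32013 + O{\left(-38 \right)}}{-44061 + 21607} = \frac{-32013 + \left(1 - - \frac{19}{48}\right)}{-44061 + 21607} = \frac{-32013 + \left(1 + \frac{19}{48}\right)}{-22454} = \left(-32013 + \frac{67}{48}\right) \left(- \frac{1}{22454}\right) = \left(- \frac{1536557}{48}\right) \left(- \frac{1}{22454}\right) = \frac{1536557}{1077792}$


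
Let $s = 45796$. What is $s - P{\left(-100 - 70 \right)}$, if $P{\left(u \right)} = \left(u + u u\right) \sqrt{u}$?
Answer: $45796 - 28730 i \sqrt{170} \approx 45796.0 - 3.7459 \cdot 10^{5} i$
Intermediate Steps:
$P{\left(u \right)} = \sqrt{u} \left(u + u^{2}\right)$ ($P{\left(u \right)} = \left(u + u^{2}\right) \sqrt{u} = \sqrt{u} \left(u + u^{2}\right)$)
$s - P{\left(-100 - 70 \right)} = 45796 - \left(-100 - 70\right)^{\frac{3}{2}} \left(1 - 170\right) = 45796 - \left(-170\right)^{\frac{3}{2}} \left(1 - 170\right) = 45796 - - 170 i \sqrt{170} \left(-169\right) = 45796 - 28730 i \sqrt{170}$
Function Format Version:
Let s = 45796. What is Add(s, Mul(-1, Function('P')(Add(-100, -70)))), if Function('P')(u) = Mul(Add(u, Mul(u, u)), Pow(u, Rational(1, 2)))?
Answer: Add(45796, Mul(-28730, I, Pow(170, Rational(1, 2)))) ≈ Add(45796., Mul(-3.7459e+5, I))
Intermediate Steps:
Function('P')(u) = Mul(Pow(u, Rational(1, 2)), Add(u, Pow(u, 2))) (Function('P')(u) = Mul(Add(u, Pow(u, 2)), Pow(u, Rational(1, 2))) = Mul(Pow(u, Rational(1, 2)), Add(u, Pow(u, 2))))
Add(s, Mul(-1, Function('P')(Add(-100, -70)))) = Add(45796, Mul(-1, Mul(Pow(Add(-100, -70), Rational(3, 2)), Add(1, Add(-100, -70))))) = Add(45796, Mul(-1, Mul(Pow(-170, Rational(3, 2)), Add(1, -170)))) = Add(45796, Mul(-1, Mul(Mul(-170, I, Pow(170, Rational(1, 2))), -169))) = Add(45796, Mul(-1, Mul(28730, I, Pow(170, Rational(1, 2))))) = Add(45796, Mul(-28730, I, Pow(170, Rational(1, 2))))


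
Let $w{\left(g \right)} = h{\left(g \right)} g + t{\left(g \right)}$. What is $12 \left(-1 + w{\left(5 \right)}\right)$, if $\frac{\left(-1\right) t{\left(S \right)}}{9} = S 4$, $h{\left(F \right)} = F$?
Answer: $-1872$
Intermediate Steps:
$t{\left(S \right)} = - 36 S$ ($t{\left(S \right)} = - 9 S 4 = - 9 \cdot 4 S = - 36 S$)
$w{\left(g \right)} = g^{2} - 36 g$ ($w{\left(g \right)} = g g - 36 g = g^{2} - 36 g$)
$12 \left(-1 + w{\left(5 \right)}\right) = 12 \left(-1 + 5 \left(-36 + 5\right)\right) = 12 \left(-1 + 5 \left(-31\right)\right) = 12 \left(-1 - 155\right) = 12 \left(-156\right) = -1872$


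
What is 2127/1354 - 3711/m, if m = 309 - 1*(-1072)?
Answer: -2087307/1869874 ≈ -1.1163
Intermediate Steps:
m = 1381 (m = 309 + 1072 = 1381)
2127/1354 - 3711/m = 2127/1354 - 3711/1381 = -2087307/1869874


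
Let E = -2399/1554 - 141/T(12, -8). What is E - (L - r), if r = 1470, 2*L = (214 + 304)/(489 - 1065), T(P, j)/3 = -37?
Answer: 219326761/149184 ≈ 1470.2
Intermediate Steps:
T(P, j) = -111 (T(P, j) = 3*(-37) = -111)
L = -259/576 (L = ((214 + 304)/(489 - 1065))/2 = (518/(-576))/2 = (518*(-1/576))/2 = (½)*(-259/288) = -259/576 ≈ -0.44965)
E = -425/1554 (E = -2399/1554 - 141/(-111) = -2399*1/1554 - 141*(-1/111) = -2399/1554 + 47/37 = -425/1554 ≈ -0.27349)
E - (L - r) = -425/1554 - (-259/576 - 1*1470) = -425/1554 - (-259/576 - 1470) = -425/1554 - 1*(-846979/576) = -425/1554 + 846979/576 = 219326761/149184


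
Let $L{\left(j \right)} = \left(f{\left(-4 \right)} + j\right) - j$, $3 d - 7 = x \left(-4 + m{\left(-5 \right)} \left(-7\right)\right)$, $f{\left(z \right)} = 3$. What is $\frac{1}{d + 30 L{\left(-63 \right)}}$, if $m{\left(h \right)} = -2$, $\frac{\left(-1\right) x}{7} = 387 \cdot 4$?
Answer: $- \frac{3}{108083} \approx -2.7756 \cdot 10^{-5}$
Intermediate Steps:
$x = -10836$ ($x = - 7 \cdot 387 \cdot 4 = \left(-7\right) 1548 = -10836$)
$d = - \frac{108353}{3}$ ($d = \frac{7}{3} + \frac{\left(-10836\right) \left(-4 - -14\right)}{3} = \frac{7}{3} + \frac{\left(-10836\right) \left(-4 + 14\right)}{3} = \frac{7}{3} + \frac{\left(-10836\right) 10}{3} = \frac{7}{3} + \frac{1}{3} \left(-108360\right) = \frac{7}{3} - 36120 = - \frac{108353}{3} \approx -36118.0$)
$L{\left(j \right)} = 3$ ($L{\left(j \right)} = \left(3 + j\right) - j = 3$)
$\frac{1}{d + 30 L{\left(-63 \right)}} = \frac{1}{- \frac{108353}{3} + 30 \cdot 3} = \frac{1}{- \frac{108353}{3} + 90} = \frac{1}{- \frac{108083}{3}} = - \frac{3}{108083}$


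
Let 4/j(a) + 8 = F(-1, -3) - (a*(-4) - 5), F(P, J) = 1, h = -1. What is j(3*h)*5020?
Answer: -10040/7 ≈ -1434.3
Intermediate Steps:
j(a) = 4/(-2 + 4*a) (j(a) = 4/(-8 + (1 - (a*(-4) - 5))) = 4/(-8 + (1 - (-4*a - 5))) = 4/(-8 + (1 - (-5 - 4*a))) = 4/(-8 + (1 + (5 + 4*a))) = 4/(-8 + (6 + 4*a)) = 4/(-2 + 4*a))
j(3*h)*5020 = (2/(-1 + 2*(3*(-1))))*5020 = (2/(-1 + 2*(-3)))*5020 = (2/(-1 - 6))*5020 = (2/(-7))*5020 = (2*(-1/7))*5020 = -2/7*5020 = -10040/7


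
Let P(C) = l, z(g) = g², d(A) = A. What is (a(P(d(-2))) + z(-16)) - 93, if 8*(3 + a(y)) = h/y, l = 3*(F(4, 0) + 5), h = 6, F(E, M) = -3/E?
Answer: 2721/17 ≈ 160.06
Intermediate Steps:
l = 51/4 (l = 3*(-3/4 + 5) = 3*(-3*¼ + 5) = 3*(-¾ + 5) = 3*(17/4) = 51/4 ≈ 12.750)
P(C) = 51/4
a(y) = -3 + 3/(4*y) (a(y) = -3 + (6/y)/8 = -3 + 3/(4*y))
(a(P(d(-2))) + z(-16)) - 93 = ((-3 + 3/(4*(51/4))) + (-16)²) - 93 = ((-3 + (¾)*(4/51)) + 256) - 93 = ((-3 + 1/17) + 256) - 93 = (-50/17 + 256) - 93 = 4302/17 - 93 = 2721/17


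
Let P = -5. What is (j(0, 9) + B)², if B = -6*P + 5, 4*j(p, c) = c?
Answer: 22201/16 ≈ 1387.6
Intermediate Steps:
j(p, c) = c/4
B = 35 (B = -6*(-5) + 5 = 30 + 5 = 35)
(j(0, 9) + B)² = ((¼)*9 + 35)² = (9/4 + 35)² = (149/4)² = 22201/16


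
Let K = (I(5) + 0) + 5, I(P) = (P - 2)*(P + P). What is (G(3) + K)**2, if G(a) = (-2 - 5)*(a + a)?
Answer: 49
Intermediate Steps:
I(P) = 2*P*(-2 + P) (I(P) = (-2 + P)*(2*P) = 2*P*(-2 + P))
G(a) = -14*a
K = 35 (K = (2*5*(-2 + 5) + 0) + 5 = (2*5*3 + 0) + 5 = (30 + 0) + 5 = 30 + 5 = 35)
(G(3) + K)**2 = (-14*3 + 35)**2 = (-42 + 35)**2 = (-7)**2 = 49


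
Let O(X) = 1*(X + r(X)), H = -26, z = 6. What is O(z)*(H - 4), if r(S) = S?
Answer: -360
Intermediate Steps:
O(X) = 2*X (O(X) = 1*(X + X) = 1*(2*X) = 2*X)
O(z)*(H - 4) = (2*6)*(-26 - 4) = 12*(-30) = -360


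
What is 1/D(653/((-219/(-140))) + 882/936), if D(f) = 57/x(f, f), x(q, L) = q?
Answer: 4764571/649116 ≈ 7.3401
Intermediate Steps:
D(f) = 57/f
1/D(653/((-219/(-140))) + 882/936) = 1/(57/(653/((-219/(-140))) + 882/936)) = 1/(57/(653/((-219*(-1/140))) + 882*(1/936))) = 1/(57/(653/(219/140) + 49/52)) = 1/(57/(653*(140/219) + 49/52)) = 1/(57/(91420/219 + 49/52)) = 1/(57/(4764571/11388)) = 1/(57*(11388/4764571)) = 1/(649116/4764571) = 4764571/649116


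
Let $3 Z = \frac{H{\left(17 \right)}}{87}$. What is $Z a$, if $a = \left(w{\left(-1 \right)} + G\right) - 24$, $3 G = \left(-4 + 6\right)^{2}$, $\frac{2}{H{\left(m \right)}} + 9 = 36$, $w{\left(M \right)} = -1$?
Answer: $- \frac{142}{21141} \approx -0.0067168$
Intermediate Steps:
$H{\left(m \right)} = \frac{2}{27}$ ($H{\left(m \right)} = \frac{2}{-9 + 36} = \frac{2}{27}$)
$G = \frac{4}{3}$ ($G = \frac{\left(-4 + 6\right)^{2}}{3} = \frac{2^{2}}{3} = \frac{1}{3} \cdot 4 = \frac{4}{3} \approx 1.3333$)
$Z = \frac{2}{7047}$ ($Z = \frac{\frac{2}{27} \cdot \frac{1}{87}}{3} = \frac{1}{3} \cdot \frac{2}{2349} = \frac{2}{7047} \approx 0.00028381$)
$a = - \frac{71}{3}$ ($a = \left(-1 + \frac{4}{3}\right) - 24 = \frac{1}{3} - 24 = - \frac{71}{3} \approx -23.667$)
$Z a = \frac{2}{7047} \left(- \frac{71}{3}\right) = - \frac{142}{21141}$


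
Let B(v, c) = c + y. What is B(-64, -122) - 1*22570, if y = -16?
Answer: -22708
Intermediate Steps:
B(v, c) = -16 + c (B(v, c) = c - 16 = -16 + c)
B(-64, -122) - 1*22570 = (-16 - 122) - 1*22570 = -138 - 22570 = -22708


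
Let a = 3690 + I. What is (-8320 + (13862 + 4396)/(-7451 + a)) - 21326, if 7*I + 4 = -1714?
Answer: -831549876/28045 ≈ -29651.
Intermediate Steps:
I = -1718/7 (I = -4/7 + (⅐)*(-1714) = -4/7 - 1714/7 = -1718/7 ≈ -245.43)
a = 24112/7 (a = 3690 - 1718/7 = 24112/7 ≈ 3444.6)
(-8320 + (13862 + 4396)/(-7451 + a)) - 21326 = (-8320 + (13862 + 4396)/(-7451 + 24112/7)) - 21326 = (-8320 + 18258/(-28045/7)) - 21326 = (-8320 + 18258*(-7/28045)) - 21326 = (-8320 - 127806/28045) - 21326 = -233462206/28045 - 21326 = -831549876/28045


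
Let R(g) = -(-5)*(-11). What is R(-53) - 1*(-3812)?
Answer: 3757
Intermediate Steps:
R(g) = -55 (R(g) = -5*11 = -55)
R(-53) - 1*(-3812) = -55 - 1*(-3812) = -55 + 3812 = 3757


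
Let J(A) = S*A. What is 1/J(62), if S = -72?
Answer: -1/4464 ≈ -0.00022401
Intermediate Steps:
J(A) = -72*A
1/J(62) = 1/(-72*62) = 1/(-4464) = -1/4464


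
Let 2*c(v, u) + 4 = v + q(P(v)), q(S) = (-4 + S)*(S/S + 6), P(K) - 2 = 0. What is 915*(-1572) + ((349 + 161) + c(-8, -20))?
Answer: -1437883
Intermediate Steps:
P(K) = 2 (P(K) = 2 + 0 = 2)
q(S) = -28 + 7*S (q(S) = (-4 + S)*(1 + 6) = (-4 + S)*7 = -28 + 7*S)
c(v, u) = -9 + v/2 (c(v, u) = -2 + (v + (-28 + 7*2))/2 = -2 + (v + (-28 + 14))/2 = -2 + (v - 14)/2 = -2 + (-14 + v)/2 = -2 + (-7 + v/2) = -9 + v/2)
915*(-1572) + ((349 + 161) + c(-8, -20)) = 915*(-1572) + ((349 + 161) + (-9 + (½)*(-8))) = -1438380 + (510 + (-9 - 4)) = -1438380 + (510 - 13) = -1438380 + 497 = -1437883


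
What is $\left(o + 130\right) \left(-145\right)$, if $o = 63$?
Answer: $-27985$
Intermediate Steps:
$\left(o + 130\right) \left(-145\right) = \left(63 + 130\right) \left(-145\right) = 193 \left(-145\right) = -27985$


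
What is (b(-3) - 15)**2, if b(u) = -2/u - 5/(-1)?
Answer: 784/9 ≈ 87.111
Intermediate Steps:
b(u) = 5 - 2/u (b(u) = -2/u - 5*(-1) = -2/u + 5 = 5 - 2/u)
(b(-3) - 15)**2 = ((5 - 2/(-3)) - 15)**2 = ((5 - 2*(-1/3)) - 15)**2 = ((5 + 2/3) - 15)**2 = (17/3 - 15)**2 = (-28/3)**2 = 784/9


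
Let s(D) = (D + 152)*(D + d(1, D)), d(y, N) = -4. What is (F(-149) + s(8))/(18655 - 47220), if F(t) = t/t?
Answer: -641/28565 ≈ -0.022440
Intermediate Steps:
F(t) = 1
s(D) = (-4 + D)*(152 + D) (s(D) = (D + 152)*(D - 4) = (152 + D)*(-4 + D) = (-4 + D)*(152 + D))
(F(-149) + s(8))/(18655 - 47220) = (1 + (-608 + 8**2 + 148*8))/(18655 - 47220) = (1 + (-608 + 64 + 1184))/(-28565) = (1 + 640)*(-1/28565) = 641*(-1/28565) = -641/28565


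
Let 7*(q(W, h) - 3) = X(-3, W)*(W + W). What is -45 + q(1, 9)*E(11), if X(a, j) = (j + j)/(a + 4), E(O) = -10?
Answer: -565/7 ≈ -80.714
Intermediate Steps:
X(a, j) = 2*j/(4 + a) (X(a, j) = (2*j)/(4 + a) = 2*j/(4 + a))
q(W, h) = 3 + 4*W²/7 (q(W, h) = 3 + ((2*W/(4 - 3))*(W + W))/7 = 3 + ((2*W/1)*(2*W))/7 = 3 + ((2*W*1)*(2*W))/7 = 3 + ((2*W)*(2*W))/7 = 3 + (4*W²)/7 = 3 + 4*W²/7)
-45 + q(1, 9)*E(11) = -45 + (3 + (4/7)*1²)*(-10) = -45 + (3 + (4/7)*1)*(-10) = -45 + (3 + 4/7)*(-10) = -45 + (25/7)*(-10) = -45 - 250/7 = -565/7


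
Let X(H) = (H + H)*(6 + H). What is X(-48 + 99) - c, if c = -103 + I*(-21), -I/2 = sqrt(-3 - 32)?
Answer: 5917 - 42*I*sqrt(35) ≈ 5917.0 - 248.48*I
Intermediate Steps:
I = -2*I*sqrt(35) (I = -2*sqrt(-3 - 32) = -2*I*sqrt(35) ≈ -11.832*I)
c = -103 + 42*I*sqrt(35) (c = -103 - 2*I*sqrt(35)*(-21) = -103 + 42*I*sqrt(35) ≈ -103.0 + 248.48*I)
X(H) = 2*H*(6 + H) (X(H) = (2*H)*(6 + H) = 2*H*(6 + H))
X(-48 + 99) - c = 2*(-48 + 99)*(6 + (-48 + 99)) - (-103 + 42*I*sqrt(35)) = 2*51*(6 + 51) + (103 - 42*I*sqrt(35)) = 2*51*57 + (103 - 42*I*sqrt(35)) = 5814 + (103 - 42*I*sqrt(35)) = 5917 - 42*I*sqrt(35)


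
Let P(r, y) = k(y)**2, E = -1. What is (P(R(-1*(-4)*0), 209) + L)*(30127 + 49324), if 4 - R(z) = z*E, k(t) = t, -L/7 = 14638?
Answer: -4670527035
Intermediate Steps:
L = -102466 (L = -7*14638 = -102466)
R(z) = 4 + z (R(z) = 4 - z*(-1) = 4 - (-1)*z = 4 + z)
P(r, y) = y**2
(P(R(-1*(-4)*0), 209) + L)*(30127 + 49324) = (209**2 - 102466)*(30127 + 49324) = (43681 - 102466)*79451 = -58785*79451 = -4670527035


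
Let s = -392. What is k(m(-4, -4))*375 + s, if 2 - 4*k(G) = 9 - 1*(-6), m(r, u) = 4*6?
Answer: -6443/4 ≈ -1610.8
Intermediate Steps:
m(r, u) = 24
k(G) = -13/4 (k(G) = 1/2 - (9 - 1*(-6))/4 = 1/2 - (9 + 6)/4 = 1/2 - 1/4*15 = 1/2 - 15/4 = -13/4)
k(m(-4, -4))*375 + s = -13/4*375 - 392 = -4875/4 - 392 = -6443/4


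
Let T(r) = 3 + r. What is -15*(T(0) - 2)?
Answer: -15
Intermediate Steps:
-15*(T(0) - 2) = -15*((3 + 0) - 2) = -15*(3 - 2) = -15*1 = -15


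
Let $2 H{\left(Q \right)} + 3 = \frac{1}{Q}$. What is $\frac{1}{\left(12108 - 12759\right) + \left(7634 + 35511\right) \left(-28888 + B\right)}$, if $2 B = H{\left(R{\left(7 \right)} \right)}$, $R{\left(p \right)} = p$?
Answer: $- \frac{7}{8724829602} \approx -8.0231 \cdot 10^{-10}$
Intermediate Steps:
$H{\left(Q \right)} = - \frac{3}{2} + \frac{1}{2 Q}$
$B = - \frac{5}{7}$ ($B = \frac{\frac{1}{2} \cdot \frac{1}{7} \left(1 - 21\right)}{2} = \frac{\frac{1}{2} \cdot \frac{1}{7} \left(-20\right)}{2} = \frac{1}{2} \left(- \frac{10}{7}\right) = - \frac{5}{7} \approx -0.71429$)
$\frac{1}{\left(12108 - 12759\right) + \left(7634 + 35511\right) \left(-28888 + B\right)} = \frac{1}{\left(12108 - 12759\right) + \left(7634 + 35511\right) \left(-28888 - \frac{5}{7}\right)} = \frac{1}{\left(12108 - 12759\right) + 43145 \left(- \frac{202221}{7}\right)} = \frac{1}{-651 - \frac{8724825045}{7}} = \frac{1}{- \frac{8724829602}{7}} = - \frac{7}{8724829602}$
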